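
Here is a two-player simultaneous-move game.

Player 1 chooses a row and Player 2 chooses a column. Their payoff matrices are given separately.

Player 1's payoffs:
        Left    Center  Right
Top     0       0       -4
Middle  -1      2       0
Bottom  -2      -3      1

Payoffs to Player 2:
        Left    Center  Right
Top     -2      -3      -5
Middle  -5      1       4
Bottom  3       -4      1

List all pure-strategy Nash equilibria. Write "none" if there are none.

(Top, Left)

(Top, Left): Player 1 gets 0, best alternative -1; Player 2 gets -2, best alternative -3. No profitable deviation — NE.
(Top, Center): Player 1 can switch to Middle (0 → 2). Not NE.
(Top, Right): Player 1 can switch to Middle (-4 → 0). Not NE.
(Middle, Left): Player 1 can switch to Top (-1 → 0). Not NE.
(Middle, Center): Player 2 can switch to Right (1 → 4). Not NE.
(Middle, Right): Player 1 can switch to Bottom (0 → 1). Not NE.
(Bottom, Left): Player 1 can switch to Top (-2 → 0). Not NE.
(The remaining 2 profiles each have a profitable deviation by the same check.)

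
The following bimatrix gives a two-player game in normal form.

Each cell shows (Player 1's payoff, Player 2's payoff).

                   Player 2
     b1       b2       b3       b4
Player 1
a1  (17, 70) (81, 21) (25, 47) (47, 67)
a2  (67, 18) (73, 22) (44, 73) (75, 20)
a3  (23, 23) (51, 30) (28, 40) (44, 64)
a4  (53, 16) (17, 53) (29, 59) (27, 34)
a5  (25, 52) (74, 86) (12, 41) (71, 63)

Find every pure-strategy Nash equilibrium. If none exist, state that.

(a1, b1): Player 1 can switch to a2 (17 → 67). Not NE.
(a1, b2): Player 2 can switch to b1 (21 → 70). Not NE.
(a1, b3): Player 1 can switch to a2 (25 → 44). Not NE.
(a1, b4): Player 1 can switch to a2 (47 → 75). Not NE.
(a2, b1): Player 2 can switch to b2 (18 → 22). Not NE.
(a2, b2): Player 1 can switch to a1 (73 → 81). Not NE.
(a2, b3): Player 1 gets 44, best alternative 29; Player 2 gets 73, best alternative 22. No profitable deviation — NE.
(a2, b4): Player 2 can switch to b2 (20 → 22). Not NE.
(a3, b1): Player 1 can switch to a2 (23 → 67). Not NE.
(a3, b2): Player 1 can switch to a1 (51 → 81). Not NE.
(a3, b3): Player 1 can switch to a2 (28 → 44). Not NE.
(The remaining 9 profiles each have a profitable deviation by the same check.)

Pure NE: (a2, b3)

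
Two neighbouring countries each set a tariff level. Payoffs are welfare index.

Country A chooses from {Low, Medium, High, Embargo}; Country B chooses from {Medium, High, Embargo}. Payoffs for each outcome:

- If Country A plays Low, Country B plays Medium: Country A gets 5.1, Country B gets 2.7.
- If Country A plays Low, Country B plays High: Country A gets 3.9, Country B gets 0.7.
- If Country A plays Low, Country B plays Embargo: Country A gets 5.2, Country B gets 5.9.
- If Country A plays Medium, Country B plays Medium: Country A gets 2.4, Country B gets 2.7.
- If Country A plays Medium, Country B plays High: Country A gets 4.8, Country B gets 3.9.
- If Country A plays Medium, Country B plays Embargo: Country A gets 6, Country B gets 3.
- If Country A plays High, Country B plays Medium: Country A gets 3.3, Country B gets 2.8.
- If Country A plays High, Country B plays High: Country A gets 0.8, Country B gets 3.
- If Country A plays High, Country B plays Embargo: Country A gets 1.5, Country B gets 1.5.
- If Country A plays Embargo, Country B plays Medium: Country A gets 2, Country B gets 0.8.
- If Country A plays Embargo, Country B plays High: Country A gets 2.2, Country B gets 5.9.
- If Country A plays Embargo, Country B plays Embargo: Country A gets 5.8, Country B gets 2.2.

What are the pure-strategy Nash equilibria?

(Low, Medium): Country B can switch to Embargo (2.7 → 5.9). Not NE.
(Low, High): Country A can switch to Medium (3.9 → 4.8). Not NE.
(Low, Embargo): Country A can switch to Medium (5.2 → 6). Not NE.
(Medium, Medium): Country A can switch to Low (2.4 → 5.1). Not NE.
(Medium, High): Country A gets 4.8, best alternative 3.9; Country B gets 3.9, best alternative 3. No profitable deviation — NE.
(Medium, Embargo): Country B can switch to High (3 → 3.9). Not NE.
(High, Medium): Country A can switch to Low (3.3 → 5.1). Not NE.
(High, High): Country A can switch to Low (0.8 → 3.9). Not NE.
(High, Embargo): Country A can switch to Low (1.5 → 5.2). Not NE.
(Embargo, Medium): Country A can switch to Low (2 → 5.1). Not NE.
(Embargo, High): Country A can switch to Low (2.2 → 3.9). Not NE.
(The remaining 1 profile has a profitable deviation by the same check.)

The unique pure-strategy Nash equilibrium is (Medium, High).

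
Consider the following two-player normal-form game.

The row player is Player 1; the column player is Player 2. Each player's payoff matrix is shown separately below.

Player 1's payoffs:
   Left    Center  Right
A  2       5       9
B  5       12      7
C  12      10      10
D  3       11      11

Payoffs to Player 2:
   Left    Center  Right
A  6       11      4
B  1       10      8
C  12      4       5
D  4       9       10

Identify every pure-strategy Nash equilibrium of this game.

The pure Nash equilibria are (B, Center) and (C, Left) and (D, Right).

(A, Left): Player 1 can switch to B (2 → 5). Not NE.
(A, Center): Player 1 can switch to B (5 → 12). Not NE.
(A, Right): Player 1 can switch to C (9 → 10). Not NE.
(B, Left): Player 1 can switch to C (5 → 12). Not NE.
(B, Center): Player 1 gets 12, best alternative 11; Player 2 gets 10, best alternative 8. No profitable deviation — NE.
(B, Right): Player 1 can switch to A (7 → 9). Not NE.
(C, Left): Player 1 gets 12, best alternative 5; Player 2 gets 12, best alternative 5. No profitable deviation — NE.
(C, Center): Player 1 can switch to B (10 → 12). Not NE.
(C, Right): Player 1 can switch to D (10 → 11). Not NE.
(D, Left): Player 1 can switch to B (3 → 5). Not NE.
(D, Center): Player 1 can switch to B (11 → 12). Not NE.
(D, Right): Player 1 gets 11, best alternative 10; Player 2 gets 10, best alternative 9. No profitable deviation — NE.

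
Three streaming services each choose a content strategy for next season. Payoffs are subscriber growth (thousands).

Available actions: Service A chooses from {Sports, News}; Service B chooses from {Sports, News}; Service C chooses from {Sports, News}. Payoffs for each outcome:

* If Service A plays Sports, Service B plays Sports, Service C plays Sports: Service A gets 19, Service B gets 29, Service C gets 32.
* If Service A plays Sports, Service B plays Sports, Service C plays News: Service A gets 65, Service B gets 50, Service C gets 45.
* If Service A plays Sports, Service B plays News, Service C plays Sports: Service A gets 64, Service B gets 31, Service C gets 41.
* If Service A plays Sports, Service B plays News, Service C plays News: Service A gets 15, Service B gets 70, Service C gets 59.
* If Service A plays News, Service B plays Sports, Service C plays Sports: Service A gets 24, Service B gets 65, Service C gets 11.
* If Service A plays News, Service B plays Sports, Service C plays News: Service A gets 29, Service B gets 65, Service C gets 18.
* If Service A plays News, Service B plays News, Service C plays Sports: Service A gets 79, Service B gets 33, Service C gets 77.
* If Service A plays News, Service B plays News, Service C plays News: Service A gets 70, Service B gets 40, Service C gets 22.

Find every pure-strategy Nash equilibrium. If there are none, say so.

Service A against (Sports, Sports): payoffs 19, 24 → best response News.
Service A against (Sports, News): payoffs 65, 29 → best response Sports.
Service A against (News, Sports): payoffs 64, 79 → best response News.
Service A against (News, News): payoffs 15, 70 → best response News.
Service B against (Sports, Sports): payoffs 29, 31 → best response News.
Service B against (Sports, News): payoffs 50, 70 → best response News.
Service B against (News, Sports): payoffs 65, 33 → best response Sports.
Service B against (News, News): payoffs 65, 40 → best response Sports.
Service C against (Sports, Sports): payoffs 32, 45 → best response News.
Service C against (Sports, News): payoffs 41, 59 → best response News.
Service C against (News, Sports): payoffs 11, 18 → best response News.
Service C against (News, News): payoffs 77, 22 → best response Sports.
No profile is a mutual best response for all players.

There is no pure-strategy Nash equilibrium.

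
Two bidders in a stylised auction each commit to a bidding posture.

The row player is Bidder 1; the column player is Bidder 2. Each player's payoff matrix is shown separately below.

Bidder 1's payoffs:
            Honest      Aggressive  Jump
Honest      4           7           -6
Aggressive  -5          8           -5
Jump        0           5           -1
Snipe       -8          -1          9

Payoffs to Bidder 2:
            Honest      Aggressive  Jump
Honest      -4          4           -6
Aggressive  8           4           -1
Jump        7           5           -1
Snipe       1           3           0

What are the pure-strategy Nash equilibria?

Bidder 1 against Honest: payoffs 4, -5, 0, -8 → best response Honest.
Bidder 1 against Aggressive: payoffs 7, 8, 5, -1 → best response Aggressive.
Bidder 1 against Jump: payoffs -6, -5, -1, 9 → best response Snipe.
Bidder 2 against Honest: payoffs -4, 4, -6 → best response Aggressive.
Bidder 2 against Aggressive: payoffs 8, 4, -1 → best response Honest.
Bidder 2 against Jump: payoffs 7, 5, -1 → best response Honest.
Bidder 2 against Snipe: payoffs 1, 3, 0 → best response Aggressive.
No profile is a mutual best response for all players.

No pure-strategy Nash equilibrium.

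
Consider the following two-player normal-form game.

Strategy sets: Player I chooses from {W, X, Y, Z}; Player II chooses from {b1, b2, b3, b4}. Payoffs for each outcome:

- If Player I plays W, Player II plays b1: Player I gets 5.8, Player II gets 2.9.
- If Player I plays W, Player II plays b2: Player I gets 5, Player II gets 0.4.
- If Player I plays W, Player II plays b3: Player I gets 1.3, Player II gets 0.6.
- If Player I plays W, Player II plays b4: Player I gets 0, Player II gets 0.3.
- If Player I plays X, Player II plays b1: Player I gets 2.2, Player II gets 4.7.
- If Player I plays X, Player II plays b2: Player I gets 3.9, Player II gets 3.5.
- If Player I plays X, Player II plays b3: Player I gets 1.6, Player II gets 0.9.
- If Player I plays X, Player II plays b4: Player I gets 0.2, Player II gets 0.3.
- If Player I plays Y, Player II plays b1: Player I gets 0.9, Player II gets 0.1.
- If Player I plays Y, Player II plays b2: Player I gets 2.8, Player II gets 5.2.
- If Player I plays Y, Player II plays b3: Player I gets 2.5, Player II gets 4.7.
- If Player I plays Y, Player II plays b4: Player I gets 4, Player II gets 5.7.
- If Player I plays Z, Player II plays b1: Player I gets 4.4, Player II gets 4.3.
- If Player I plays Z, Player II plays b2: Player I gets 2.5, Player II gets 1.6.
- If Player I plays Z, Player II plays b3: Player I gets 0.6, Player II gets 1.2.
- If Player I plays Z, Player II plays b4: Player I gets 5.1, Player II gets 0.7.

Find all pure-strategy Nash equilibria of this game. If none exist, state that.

Player I against b1: payoffs 5.8, 2.2, 0.9, 4.4 → best response W.
Player I against b2: payoffs 5, 3.9, 2.8, 2.5 → best response W.
Player I against b3: payoffs 1.3, 1.6, 2.5, 0.6 → best response Y.
Player I against b4: payoffs 0, 0.2, 4, 5.1 → best response Z.
Player II against W: payoffs 2.9, 0.4, 0.6, 0.3 → best response b1.
Player II against X: payoffs 4.7, 3.5, 0.9, 0.3 → best response b1.
Player II against Y: payoffs 0.1, 5.2, 4.7, 5.7 → best response b4.
Player II against Z: payoffs 4.3, 1.6, 1.2, 0.7 → best response b1.
Mutual best responses: (W, b1).

(W, b1)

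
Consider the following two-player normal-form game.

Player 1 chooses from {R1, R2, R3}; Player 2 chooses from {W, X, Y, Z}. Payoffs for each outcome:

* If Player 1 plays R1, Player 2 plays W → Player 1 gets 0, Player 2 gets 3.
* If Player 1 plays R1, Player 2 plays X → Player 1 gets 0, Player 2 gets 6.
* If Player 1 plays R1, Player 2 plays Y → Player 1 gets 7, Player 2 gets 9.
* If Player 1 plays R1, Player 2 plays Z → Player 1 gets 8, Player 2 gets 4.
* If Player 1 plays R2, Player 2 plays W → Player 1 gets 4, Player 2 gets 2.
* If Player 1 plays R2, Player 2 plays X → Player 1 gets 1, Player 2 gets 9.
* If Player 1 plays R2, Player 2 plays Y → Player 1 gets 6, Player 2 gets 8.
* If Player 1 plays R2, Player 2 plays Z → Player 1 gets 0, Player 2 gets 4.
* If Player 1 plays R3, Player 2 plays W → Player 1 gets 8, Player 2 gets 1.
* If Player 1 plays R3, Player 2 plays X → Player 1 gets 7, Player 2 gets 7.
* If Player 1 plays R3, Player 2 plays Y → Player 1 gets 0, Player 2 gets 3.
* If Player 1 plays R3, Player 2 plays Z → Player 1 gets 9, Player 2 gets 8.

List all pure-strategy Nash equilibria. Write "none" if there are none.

(R1, Y); (R3, Z)

Player 1 against W: payoffs 0, 4, 8 → best response R3.
Player 1 against X: payoffs 0, 1, 7 → best response R3.
Player 1 against Y: payoffs 7, 6, 0 → best response R1.
Player 1 against Z: payoffs 8, 0, 9 → best response R3.
Player 2 against R1: payoffs 3, 6, 9, 4 → best response Y.
Player 2 against R2: payoffs 2, 9, 8, 4 → best response X.
Player 2 against R3: payoffs 1, 7, 3, 8 → best response Z.
Mutual best responses: (R1, Y); (R3, Z).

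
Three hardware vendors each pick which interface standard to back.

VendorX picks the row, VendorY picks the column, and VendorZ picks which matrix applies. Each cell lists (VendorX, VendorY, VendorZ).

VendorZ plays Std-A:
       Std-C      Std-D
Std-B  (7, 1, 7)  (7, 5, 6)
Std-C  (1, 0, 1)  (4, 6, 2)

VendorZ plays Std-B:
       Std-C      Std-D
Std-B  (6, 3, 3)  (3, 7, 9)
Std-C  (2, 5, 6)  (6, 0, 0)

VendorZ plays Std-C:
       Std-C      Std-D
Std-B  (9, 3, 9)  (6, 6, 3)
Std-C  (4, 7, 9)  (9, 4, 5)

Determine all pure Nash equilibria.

For each player, find the best response to each opponent profile; mutual best responses are the pure NE.
VendorX against (Std-C, Std-A): payoffs 7, 1 → best response Std-B.
VendorX against (Std-C, Std-B): payoffs 6, 2 → best response Std-B.
VendorX against (Std-C, Std-C): payoffs 9, 4 → best response Std-B.
VendorX against (Std-D, Std-A): payoffs 7, 4 → best response Std-B.
VendorX against (Std-D, Std-B): payoffs 3, 6 → best response Std-C.
VendorX against (Std-D, Std-C): payoffs 6, 9 → best response Std-C.
VendorY against (Std-B, Std-A): payoffs 1, 5 → best response Std-D.
VendorY against (Std-B, Std-B): payoffs 3, 7 → best response Std-D.
VendorY against (Std-B, Std-C): payoffs 3, 6 → best response Std-D.
VendorY against (Std-C, Std-A): payoffs 0, 6 → best response Std-D.
VendorY against (Std-C, Std-B): payoffs 5, 0 → best response Std-C.
VendorY against (Std-C, Std-C): payoffs 7, 4 → best response Std-C.
VendorZ against (Std-B, Std-C): payoffs 7, 3, 9 → best response Std-C.
VendorZ against (Std-B, Std-D): payoffs 6, 9, 3 → best response Std-B.
VendorZ against (Std-C, Std-C): payoffs 1, 6, 9 → best response Std-C.
VendorZ against (Std-C, Std-D): payoffs 2, 0, 5 → best response Std-C.
No profile is a mutual best response for all players.

There is no pure-strategy Nash equilibrium.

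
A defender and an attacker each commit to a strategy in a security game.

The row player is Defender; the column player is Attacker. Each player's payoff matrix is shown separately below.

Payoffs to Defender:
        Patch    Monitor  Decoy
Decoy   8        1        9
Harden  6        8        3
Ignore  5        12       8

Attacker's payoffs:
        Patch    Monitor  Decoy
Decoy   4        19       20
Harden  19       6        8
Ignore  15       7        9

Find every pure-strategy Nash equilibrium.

The unique pure-strategy Nash equilibrium is (Decoy, Decoy).

Defender against Patch: payoffs 8, 6, 5 → best response Decoy.
Defender against Monitor: payoffs 1, 8, 12 → best response Ignore.
Defender against Decoy: payoffs 9, 3, 8 → best response Decoy.
Attacker against Decoy: payoffs 4, 19, 20 → best response Decoy.
Attacker against Harden: payoffs 19, 6, 8 → best response Patch.
Attacker against Ignore: payoffs 15, 7, 9 → best response Patch.
Mutual best responses: (Decoy, Decoy).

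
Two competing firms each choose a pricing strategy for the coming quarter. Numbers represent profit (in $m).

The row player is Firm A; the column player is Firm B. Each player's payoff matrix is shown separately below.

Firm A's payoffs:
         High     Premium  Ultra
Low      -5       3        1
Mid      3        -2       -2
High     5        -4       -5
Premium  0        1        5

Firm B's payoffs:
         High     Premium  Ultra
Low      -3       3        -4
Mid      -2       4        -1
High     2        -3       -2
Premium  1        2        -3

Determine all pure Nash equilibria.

(Low, High): Firm A can switch to Mid (-5 → 3). Not NE.
(Low, Premium): Firm A gets 3, best alternative 1; Firm B gets 3, best alternative -3. No profitable deviation — NE.
(Low, Ultra): Firm A can switch to Premium (1 → 5). Not NE.
(Mid, High): Firm A can switch to High (3 → 5). Not NE.
(Mid, Premium): Firm A can switch to Low (-2 → 3). Not NE.
(Mid, Ultra): Firm A can switch to Low (-2 → 1). Not NE.
(High, High): Firm A gets 5, best alternative 3; Firm B gets 2, best alternative -2. No profitable deviation — NE.
(High, Premium): Firm A can switch to Low (-4 → 3). Not NE.
(The remaining 4 profiles each have a profitable deviation by the same check.)

(Low, Premium), (High, High)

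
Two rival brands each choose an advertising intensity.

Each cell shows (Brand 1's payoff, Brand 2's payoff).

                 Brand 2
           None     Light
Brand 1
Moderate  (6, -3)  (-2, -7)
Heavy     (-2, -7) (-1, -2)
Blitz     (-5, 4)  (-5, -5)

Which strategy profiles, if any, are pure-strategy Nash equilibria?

Pure-strategy Nash equilibria: (Moderate, None); (Heavy, Light)

(Moderate, None): Brand 1 gets 6, best alternative -2; Brand 2 gets -3, best alternative -7. No profitable deviation — NE.
(Moderate, Light): Brand 1 can switch to Heavy (-2 → -1). Not NE.
(Heavy, None): Brand 1 can switch to Moderate (-2 → 6). Not NE.
(Heavy, Light): Brand 1 gets -1, best alternative -2; Brand 2 gets -2, best alternative -7. No profitable deviation — NE.
(Blitz, None): Brand 1 can switch to Moderate (-5 → 6). Not NE.
(Blitz, Light): Brand 1 can switch to Moderate (-5 → -2). Not NE.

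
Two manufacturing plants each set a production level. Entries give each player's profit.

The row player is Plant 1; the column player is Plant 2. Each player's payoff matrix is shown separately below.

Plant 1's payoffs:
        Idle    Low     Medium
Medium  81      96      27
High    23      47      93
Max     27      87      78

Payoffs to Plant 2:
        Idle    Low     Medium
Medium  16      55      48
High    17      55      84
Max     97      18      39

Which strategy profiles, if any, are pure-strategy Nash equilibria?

(Medium, Low), (High, Medium)

Mark each player's best response to every combination of opponents' strategies; a profile where every player is best-responding is a pure Nash equilibrium.
Plant 1 against Idle: payoffs 81, 23, 27 → best response Medium.
Plant 1 against Low: payoffs 96, 47, 87 → best response Medium.
Plant 1 against Medium: payoffs 27, 93, 78 → best response High.
Plant 2 against Medium: payoffs 16, 55, 48 → best response Low.
Plant 2 against High: payoffs 17, 55, 84 → best response Medium.
Plant 2 against Max: payoffs 97, 18, 39 → best response Idle.
Mutual best responses: (Medium, Low); (High, Medium).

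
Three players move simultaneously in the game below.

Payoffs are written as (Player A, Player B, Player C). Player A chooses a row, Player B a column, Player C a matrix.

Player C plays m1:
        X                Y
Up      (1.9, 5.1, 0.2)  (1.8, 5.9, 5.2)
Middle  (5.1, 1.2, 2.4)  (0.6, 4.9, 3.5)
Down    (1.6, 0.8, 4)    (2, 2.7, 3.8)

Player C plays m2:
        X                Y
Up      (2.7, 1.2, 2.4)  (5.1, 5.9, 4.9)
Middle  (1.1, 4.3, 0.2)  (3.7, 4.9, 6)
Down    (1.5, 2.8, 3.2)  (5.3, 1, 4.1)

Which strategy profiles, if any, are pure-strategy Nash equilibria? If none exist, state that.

(Up, X, m1): Player A can switch to Middle (1.9 → 5.1). Not NE.
(Up, X, m2): Player B can switch to Y (1.2 → 5.9). Not NE.
(Up, Y, m1): Player A can switch to Down (1.8 → 2). Not NE.
(Up, Y, m2): Player A can switch to Down (5.1 → 5.3). Not NE.
(Middle, X, m1): Player B can switch to Y (1.2 → 4.9). Not NE.
(Middle, X, m2): Player A can switch to Up (1.1 → 2.7). Not NE.
(The remaining 6 profiles each have a profitable deviation by the same check.)

This game has no pure Nash equilibrium.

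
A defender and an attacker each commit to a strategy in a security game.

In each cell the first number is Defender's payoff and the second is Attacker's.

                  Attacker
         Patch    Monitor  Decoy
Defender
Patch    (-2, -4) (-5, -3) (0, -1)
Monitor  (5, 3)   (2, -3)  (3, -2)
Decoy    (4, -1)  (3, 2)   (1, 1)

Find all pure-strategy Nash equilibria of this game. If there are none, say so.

Mark each player's best response to every combination of opponents' strategies; a profile where every player is best-responding is a pure Nash equilibrium.
Defender against Patch: payoffs -2, 5, 4 → best response Monitor.
Defender against Monitor: payoffs -5, 2, 3 → best response Decoy.
Defender against Decoy: payoffs 0, 3, 1 → best response Monitor.
Attacker against Patch: payoffs -4, -3, -1 → best response Decoy.
Attacker against Monitor: payoffs 3, -3, -2 → best response Patch.
Attacker against Decoy: payoffs -1, 2, 1 → best response Monitor.
Mutual best responses: (Monitor, Patch); (Decoy, Monitor).

The pure Nash equilibria are (Monitor, Patch) and (Decoy, Monitor).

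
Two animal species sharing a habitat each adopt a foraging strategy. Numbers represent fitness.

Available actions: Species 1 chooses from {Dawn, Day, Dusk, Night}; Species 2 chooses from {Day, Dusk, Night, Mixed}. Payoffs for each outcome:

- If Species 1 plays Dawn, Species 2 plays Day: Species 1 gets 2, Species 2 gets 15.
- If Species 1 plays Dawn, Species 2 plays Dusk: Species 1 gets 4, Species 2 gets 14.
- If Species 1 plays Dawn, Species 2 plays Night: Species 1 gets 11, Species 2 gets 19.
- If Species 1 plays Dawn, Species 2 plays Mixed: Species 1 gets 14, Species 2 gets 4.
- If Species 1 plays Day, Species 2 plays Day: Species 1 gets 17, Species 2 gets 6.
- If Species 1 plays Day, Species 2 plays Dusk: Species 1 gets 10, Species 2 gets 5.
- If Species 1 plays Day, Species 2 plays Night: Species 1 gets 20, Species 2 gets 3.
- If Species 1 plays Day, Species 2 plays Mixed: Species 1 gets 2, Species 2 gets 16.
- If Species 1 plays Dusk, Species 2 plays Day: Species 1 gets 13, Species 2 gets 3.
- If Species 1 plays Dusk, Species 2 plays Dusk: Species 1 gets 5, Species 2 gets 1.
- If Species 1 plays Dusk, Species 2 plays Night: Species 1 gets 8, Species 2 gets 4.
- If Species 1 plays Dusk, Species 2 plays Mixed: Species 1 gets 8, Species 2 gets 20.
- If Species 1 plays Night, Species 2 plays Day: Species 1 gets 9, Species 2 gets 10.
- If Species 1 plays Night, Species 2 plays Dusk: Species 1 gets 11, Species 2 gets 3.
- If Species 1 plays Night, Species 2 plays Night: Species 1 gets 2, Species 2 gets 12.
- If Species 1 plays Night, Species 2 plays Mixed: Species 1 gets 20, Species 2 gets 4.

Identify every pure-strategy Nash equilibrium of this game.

No pure-strategy Nash equilibrium.

For each strategy profile, look for a profitable unilateral deviation.
(Dawn, Day): Species 1 can switch to Day (2 → 17). Not NE.
(Dawn, Dusk): Species 1 can switch to Day (4 → 10). Not NE.
(Dawn, Night): Species 1 can switch to Day (11 → 20). Not NE.
(Dawn, Mixed): Species 1 can switch to Night (14 → 20). Not NE.
(Day, Day): Species 2 can switch to Mixed (6 → 16). Not NE.
(Day, Dusk): Species 1 can switch to Night (10 → 11). Not NE.
(Day, Night): Species 2 can switch to Day (3 → 6). Not NE.
(Day, Mixed): Species 1 can switch to Dawn (2 → 14). Not NE.
(Dusk, Day): Species 1 can switch to Day (13 → 17). Not NE.
(Dusk, Dusk): Species 1 can switch to Day (5 → 10). Not NE.
(Dusk, Night): Species 1 can switch to Dawn (8 → 11). Not NE.
(Dusk, Mixed): Species 1 can switch to Dawn (8 → 14). Not NE.
(The remaining 4 profiles each have a profitable deviation by the same check.)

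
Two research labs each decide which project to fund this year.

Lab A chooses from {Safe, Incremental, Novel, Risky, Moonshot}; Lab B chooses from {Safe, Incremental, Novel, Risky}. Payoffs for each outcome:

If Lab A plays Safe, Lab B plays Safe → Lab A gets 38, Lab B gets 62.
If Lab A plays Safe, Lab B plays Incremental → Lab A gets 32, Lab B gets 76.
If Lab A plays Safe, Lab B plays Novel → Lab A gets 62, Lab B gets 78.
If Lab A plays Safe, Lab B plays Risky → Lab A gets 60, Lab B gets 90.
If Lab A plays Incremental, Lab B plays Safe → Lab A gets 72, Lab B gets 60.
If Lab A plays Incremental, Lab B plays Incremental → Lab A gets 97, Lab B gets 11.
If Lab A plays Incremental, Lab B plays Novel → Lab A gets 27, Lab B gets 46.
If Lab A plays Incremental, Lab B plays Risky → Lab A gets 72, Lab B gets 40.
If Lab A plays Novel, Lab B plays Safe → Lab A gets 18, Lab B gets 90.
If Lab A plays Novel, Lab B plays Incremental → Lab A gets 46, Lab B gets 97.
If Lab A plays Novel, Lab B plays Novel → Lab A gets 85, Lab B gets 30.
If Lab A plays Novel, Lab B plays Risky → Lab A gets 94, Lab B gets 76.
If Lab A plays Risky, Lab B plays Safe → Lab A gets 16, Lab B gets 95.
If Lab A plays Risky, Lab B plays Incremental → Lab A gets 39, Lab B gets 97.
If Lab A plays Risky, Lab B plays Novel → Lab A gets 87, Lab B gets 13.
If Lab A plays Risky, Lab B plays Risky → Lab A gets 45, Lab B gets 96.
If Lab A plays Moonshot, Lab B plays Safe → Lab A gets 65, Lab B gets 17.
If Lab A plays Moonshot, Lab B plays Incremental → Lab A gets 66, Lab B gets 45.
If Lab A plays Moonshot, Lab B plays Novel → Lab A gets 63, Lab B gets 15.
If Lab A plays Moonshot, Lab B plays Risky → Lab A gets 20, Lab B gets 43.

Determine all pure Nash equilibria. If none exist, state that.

(Incremental, Safe)

Check each profile: it is a Nash equilibrium iff no player can strictly gain by switching unilaterally.
(Safe, Safe): Lab A can switch to Incremental (38 → 72). Not NE.
(Safe, Incremental): Lab A can switch to Incremental (32 → 97). Not NE.
(Safe, Novel): Lab A can switch to Novel (62 → 85). Not NE.
(Safe, Risky): Lab A can switch to Incremental (60 → 72). Not NE.
(Incremental, Safe): Lab A gets 72, best alternative 65; Lab B gets 60, best alternative 46. No profitable deviation — NE.
(Incremental, Incremental): Lab B can switch to Safe (11 → 60). Not NE.
(Incremental, Novel): Lab A can switch to Safe (27 → 62). Not NE.
(Incremental, Risky): Lab A can switch to Novel (72 → 94). Not NE.
(Novel, Safe): Lab A can switch to Safe (18 → 38). Not NE.
(Novel, Incremental): Lab A can switch to Incremental (46 → 97). Not NE.
(Novel, Novel): Lab A can switch to Risky (85 → 87). Not NE.
(Novel, Risky): Lab B can switch to Safe (76 → 90). Not NE.
(Risky, Safe): Lab A can switch to Safe (16 → 38). Not NE.
(The remaining 7 profiles each have a profitable deviation by the same check.)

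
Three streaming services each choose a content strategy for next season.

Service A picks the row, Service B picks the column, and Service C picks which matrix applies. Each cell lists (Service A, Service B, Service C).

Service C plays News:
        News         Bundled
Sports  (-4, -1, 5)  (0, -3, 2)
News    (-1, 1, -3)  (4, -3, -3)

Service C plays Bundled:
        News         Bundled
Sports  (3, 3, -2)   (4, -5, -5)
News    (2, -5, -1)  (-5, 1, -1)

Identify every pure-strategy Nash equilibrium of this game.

For each player, find the best response to each opponent profile; mutual best responses are the pure NE.
Service A against (News, News): payoffs -4, -1 → best response News.
Service A against (News, Bundled): payoffs 3, 2 → best response Sports.
Service A against (Bundled, News): payoffs 0, 4 → best response News.
Service A against (Bundled, Bundled): payoffs 4, -5 → best response Sports.
Service B against (Sports, News): payoffs -1, -3 → best response News.
Service B against (Sports, Bundled): payoffs 3, -5 → best response News.
Service B against (News, News): payoffs 1, -3 → best response News.
Service B against (News, Bundled): payoffs -5, 1 → best response Bundled.
Service C against (Sports, News): payoffs 5, -2 → best response News.
Service C against (Sports, Bundled): payoffs 2, -5 → best response News.
Service C against (News, News): payoffs -3, -1 → best response Bundled.
Service C against (News, Bundled): payoffs -3, -1 → best response Bundled.
No profile is a mutual best response for all players.

none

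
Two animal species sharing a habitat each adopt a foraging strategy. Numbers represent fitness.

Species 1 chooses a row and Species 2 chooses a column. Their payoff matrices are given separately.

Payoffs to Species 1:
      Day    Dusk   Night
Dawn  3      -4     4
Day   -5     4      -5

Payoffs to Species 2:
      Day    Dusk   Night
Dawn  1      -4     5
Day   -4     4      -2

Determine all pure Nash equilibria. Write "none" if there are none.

Pure-strategy Nash equilibria: (Dawn, Night); (Day, Dusk)

(Dawn, Day): Species 2 can switch to Night (1 → 5). Not NE.
(Dawn, Dusk): Species 1 can switch to Day (-4 → 4). Not NE.
(Dawn, Night): Species 1 gets 4, best alternative -5; Species 2 gets 5, best alternative 1. No profitable deviation — NE.
(Day, Day): Species 1 can switch to Dawn (-5 → 3). Not NE.
(Day, Dusk): Species 1 gets 4, best alternative -4; Species 2 gets 4, best alternative -2. No profitable deviation — NE.
(Day, Night): Species 1 can switch to Dawn (-5 → 4). Not NE.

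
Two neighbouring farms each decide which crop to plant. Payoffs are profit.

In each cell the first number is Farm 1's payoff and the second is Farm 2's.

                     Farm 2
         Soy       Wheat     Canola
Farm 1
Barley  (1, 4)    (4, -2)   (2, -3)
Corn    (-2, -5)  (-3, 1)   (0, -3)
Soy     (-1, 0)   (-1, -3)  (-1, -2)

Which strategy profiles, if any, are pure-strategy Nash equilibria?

Farm 1 against Soy: payoffs 1, -2, -1 → best response Barley.
Farm 1 against Wheat: payoffs 4, -3, -1 → best response Barley.
Farm 1 against Canola: payoffs 2, 0, -1 → best response Barley.
Farm 2 against Barley: payoffs 4, -2, -3 → best response Soy.
Farm 2 against Corn: payoffs -5, 1, -3 → best response Wheat.
Farm 2 against Soy: payoffs 0, -3, -2 → best response Soy.
Mutual best responses: (Barley, Soy).

Pure NE: (Barley, Soy)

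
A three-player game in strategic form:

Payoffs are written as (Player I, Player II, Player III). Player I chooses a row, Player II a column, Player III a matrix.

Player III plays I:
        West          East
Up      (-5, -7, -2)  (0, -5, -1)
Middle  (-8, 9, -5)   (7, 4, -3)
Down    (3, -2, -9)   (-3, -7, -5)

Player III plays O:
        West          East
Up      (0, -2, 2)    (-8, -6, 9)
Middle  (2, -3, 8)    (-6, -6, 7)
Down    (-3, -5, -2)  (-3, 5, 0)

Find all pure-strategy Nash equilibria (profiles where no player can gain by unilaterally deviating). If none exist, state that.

Player I against (West, I): payoffs -5, -8, 3 → best response Down.
Player I against (West, O): payoffs 0, 2, -3 → best response Middle.
Player I against (East, I): payoffs 0, 7, -3 → best response Middle.
Player I against (East, O): payoffs -8, -6, -3 → best response Down.
Player II against (Up, I): payoffs -7, -5 → best response East.
Player II against (Up, O): payoffs -2, -6 → best response West.
Player II against (Middle, I): payoffs 9, 4 → best response West.
Player II against (Middle, O): payoffs -3, -6 → best response West.
Player II against (Down, I): payoffs -2, -7 → best response West.
Player II against (Down, O): payoffs -5, 5 → best response East.
Player III against (Up, West): payoffs -2, 2 → best response O.
Player III against (Up, East): payoffs -1, 9 → best response O.
Player III against (Middle, West): payoffs -5, 8 → best response O.
Player III against (Middle, East): payoffs -3, 7 → best response O.
Player III against (Down, West): payoffs -9, -2 → best response O.
Player III against (Down, East): payoffs -5, 0 → best response O.
Mutual best responses: (Middle, West, O); (Down, East, O).

Pure-strategy Nash equilibria: (Middle, West, O) and (Down, East, O)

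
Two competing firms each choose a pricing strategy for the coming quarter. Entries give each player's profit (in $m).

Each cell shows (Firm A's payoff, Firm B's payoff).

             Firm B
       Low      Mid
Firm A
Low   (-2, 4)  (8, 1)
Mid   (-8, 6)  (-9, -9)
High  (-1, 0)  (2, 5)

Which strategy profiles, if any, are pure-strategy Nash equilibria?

Firm A against Low: payoffs -2, -8, -1 → best response High.
Firm A against Mid: payoffs 8, -9, 2 → best response Low.
Firm B against Low: payoffs 4, 1 → best response Low.
Firm B against Mid: payoffs 6, -9 → best response Low.
Firm B against High: payoffs 0, 5 → best response Mid.
No profile is a mutual best response for all players.

There is no pure-strategy Nash equilibrium.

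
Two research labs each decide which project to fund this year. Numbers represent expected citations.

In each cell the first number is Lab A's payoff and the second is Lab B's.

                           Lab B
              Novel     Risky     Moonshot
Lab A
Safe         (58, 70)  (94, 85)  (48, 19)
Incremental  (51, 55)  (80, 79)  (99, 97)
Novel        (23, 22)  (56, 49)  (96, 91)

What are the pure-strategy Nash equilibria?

Lab A against Novel: payoffs 58, 51, 23 → best response Safe.
Lab A against Risky: payoffs 94, 80, 56 → best response Safe.
Lab A against Moonshot: payoffs 48, 99, 96 → best response Incremental.
Lab B against Safe: payoffs 70, 85, 19 → best response Risky.
Lab B against Incremental: payoffs 55, 79, 97 → best response Moonshot.
Lab B against Novel: payoffs 22, 49, 91 → best response Moonshot.
Mutual best responses: (Safe, Risky); (Incremental, Moonshot).

Pure-strategy Nash equilibria: (Safe, Risky) and (Incremental, Moonshot)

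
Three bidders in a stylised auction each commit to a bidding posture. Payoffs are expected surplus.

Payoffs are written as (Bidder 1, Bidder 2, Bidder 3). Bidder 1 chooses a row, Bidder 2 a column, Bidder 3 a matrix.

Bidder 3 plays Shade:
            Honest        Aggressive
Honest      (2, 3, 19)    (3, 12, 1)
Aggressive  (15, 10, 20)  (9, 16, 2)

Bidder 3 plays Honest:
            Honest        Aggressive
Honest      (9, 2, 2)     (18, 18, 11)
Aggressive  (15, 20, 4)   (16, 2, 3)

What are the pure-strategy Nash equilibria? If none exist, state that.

Pure NE: (Honest, Aggressive, Honest)

(Honest, Honest, Shade): Bidder 1 can switch to Aggressive (2 → 15). Not NE.
(Honest, Honest, Honest): Bidder 1 can switch to Aggressive (9 → 15). Not NE.
(Honest, Aggressive, Shade): Bidder 1 can switch to Aggressive (3 → 9). Not NE.
(Honest, Aggressive, Honest): Bidder 1 gets 18, best alternative 16; Bidder 2 gets 18, best alternative 2; Bidder 3 gets 11, best alternative 1. No profitable deviation — NE.
(Aggressive, Honest, Shade): Bidder 2 can switch to Aggressive (10 → 16). Not NE.
(Aggressive, Honest, Honest): Bidder 3 can switch to Shade (4 → 20). Not NE.
(Aggressive, Aggressive, Shade): Bidder 3 can switch to Honest (2 → 3). Not NE.
(Aggressive, Aggressive, Honest): Bidder 1 can switch to Honest (16 → 18). Not NE.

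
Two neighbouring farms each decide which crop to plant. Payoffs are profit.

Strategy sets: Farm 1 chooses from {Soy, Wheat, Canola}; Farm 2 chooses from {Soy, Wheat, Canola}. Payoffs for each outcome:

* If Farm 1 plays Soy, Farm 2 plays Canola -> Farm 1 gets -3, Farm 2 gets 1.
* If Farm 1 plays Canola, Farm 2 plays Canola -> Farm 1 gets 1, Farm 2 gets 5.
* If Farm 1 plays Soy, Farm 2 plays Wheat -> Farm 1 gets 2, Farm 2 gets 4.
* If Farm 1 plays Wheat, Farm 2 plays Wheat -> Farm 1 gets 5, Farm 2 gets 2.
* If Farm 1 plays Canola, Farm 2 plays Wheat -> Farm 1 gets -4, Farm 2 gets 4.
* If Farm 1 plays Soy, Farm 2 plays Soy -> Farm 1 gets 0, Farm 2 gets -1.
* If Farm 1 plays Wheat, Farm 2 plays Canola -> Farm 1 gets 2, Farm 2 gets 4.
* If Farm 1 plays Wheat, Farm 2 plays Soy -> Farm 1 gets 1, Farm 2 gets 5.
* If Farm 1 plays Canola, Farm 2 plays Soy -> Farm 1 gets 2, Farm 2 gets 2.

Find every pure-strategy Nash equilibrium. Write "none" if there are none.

none

Farm 1 against Soy: payoffs 0, 1, 2 → best response Canola.
Farm 1 against Wheat: payoffs 2, 5, -4 → best response Wheat.
Farm 1 against Canola: payoffs -3, 2, 1 → best response Wheat.
Farm 2 against Soy: payoffs -1, 4, 1 → best response Wheat.
Farm 2 against Wheat: payoffs 5, 2, 4 → best response Soy.
Farm 2 against Canola: payoffs 2, 4, 5 → best response Canola.
No profile is a mutual best response for all players.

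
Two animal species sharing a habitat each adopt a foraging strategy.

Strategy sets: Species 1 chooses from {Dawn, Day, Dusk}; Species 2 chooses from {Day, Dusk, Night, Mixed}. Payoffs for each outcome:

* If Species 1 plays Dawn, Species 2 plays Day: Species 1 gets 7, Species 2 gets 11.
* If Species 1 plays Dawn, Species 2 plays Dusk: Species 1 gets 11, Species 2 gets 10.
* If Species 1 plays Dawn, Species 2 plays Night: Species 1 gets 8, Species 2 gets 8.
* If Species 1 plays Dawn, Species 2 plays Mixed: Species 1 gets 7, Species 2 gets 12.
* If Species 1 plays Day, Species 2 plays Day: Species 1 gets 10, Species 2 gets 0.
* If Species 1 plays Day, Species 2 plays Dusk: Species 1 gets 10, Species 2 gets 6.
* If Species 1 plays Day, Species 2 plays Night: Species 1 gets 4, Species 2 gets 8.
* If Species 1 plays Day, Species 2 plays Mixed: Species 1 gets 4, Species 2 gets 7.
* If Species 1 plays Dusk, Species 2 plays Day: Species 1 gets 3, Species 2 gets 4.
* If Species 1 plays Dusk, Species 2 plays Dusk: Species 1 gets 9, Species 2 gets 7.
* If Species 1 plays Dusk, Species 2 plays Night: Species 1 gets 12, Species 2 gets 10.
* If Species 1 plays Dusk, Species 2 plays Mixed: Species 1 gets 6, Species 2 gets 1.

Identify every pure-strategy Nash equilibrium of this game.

(Dawn, Mixed), (Dusk, Night)

Check each profile: it is a Nash equilibrium iff no player can strictly gain by switching unilaterally.
(Dawn, Day): Species 1 can switch to Day (7 → 10). Not NE.
(Dawn, Dusk): Species 2 can switch to Day (10 → 11). Not NE.
(Dawn, Night): Species 1 can switch to Dusk (8 → 12). Not NE.
(Dawn, Mixed): Species 1 gets 7, best alternative 6; Species 2 gets 12, best alternative 11. No profitable deviation — NE.
(Day, Day): Species 2 can switch to Dusk (0 → 6). Not NE.
(Day, Dusk): Species 1 can switch to Dawn (10 → 11). Not NE.
(Day, Night): Species 1 can switch to Dawn (4 → 8). Not NE.
(Day, Mixed): Species 1 can switch to Dawn (4 → 7). Not NE.
(Dusk, Day): Species 1 can switch to Dawn (3 → 7). Not NE.
(Dusk, Night): Species 1 gets 12, best alternative 8; Species 2 gets 10, best alternative 7. No profitable deviation — NE.
(The remaining 2 profiles each have a profitable deviation by the same check.)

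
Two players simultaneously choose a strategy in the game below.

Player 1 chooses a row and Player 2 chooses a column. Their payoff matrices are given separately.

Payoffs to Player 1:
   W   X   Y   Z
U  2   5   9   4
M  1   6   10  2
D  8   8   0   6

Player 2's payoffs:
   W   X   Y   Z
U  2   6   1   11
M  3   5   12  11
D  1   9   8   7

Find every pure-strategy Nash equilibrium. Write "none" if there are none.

(M, Y) and (D, X)

(U, W): Player 1 can switch to D (2 → 8). Not NE.
(U, X): Player 1 can switch to M (5 → 6). Not NE.
(U, Y): Player 1 can switch to M (9 → 10). Not NE.
(U, Z): Player 1 can switch to D (4 → 6). Not NE.
(M, W): Player 1 can switch to U (1 → 2). Not NE.
(M, X): Player 1 can switch to D (6 → 8). Not NE.
(M, Y): Player 1 gets 10, best alternative 9; Player 2 gets 12, best alternative 11. No profitable deviation — NE.
(M, Z): Player 1 can switch to U (2 → 4). Not NE.
(D, W): Player 2 can switch to X (1 → 9). Not NE.
(D, X): Player 1 gets 8, best alternative 6; Player 2 gets 9, best alternative 8. No profitable deviation — NE.
(D, Y): Player 1 can switch to U (0 → 9). Not NE.
(D, Z): Player 2 can switch to X (7 → 9). Not NE.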